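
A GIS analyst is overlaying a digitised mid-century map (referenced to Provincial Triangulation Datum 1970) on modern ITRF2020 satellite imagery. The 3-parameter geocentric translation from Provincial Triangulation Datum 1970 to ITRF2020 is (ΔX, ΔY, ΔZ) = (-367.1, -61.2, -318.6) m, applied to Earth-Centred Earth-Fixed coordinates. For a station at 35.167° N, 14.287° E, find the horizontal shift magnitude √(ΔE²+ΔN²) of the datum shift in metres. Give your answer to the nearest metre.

The local east axis at (φ, λ) is (−sin λ, cos λ, 0), so ΔE = −sin(14.287°)·(-367.1) + cos(14.287°)·(-61.2) = 31.29 m.
The local north axis is (−sin φ cos λ, −sin φ sin λ, cos φ), giving ΔN = 204.896 + 8.699 − 260.448 = -46.85 m.
Horizontal magnitude = √(ΔE² + ΔN²) = √(31.29² + (-46.85)²) = 56.34 m.

56 m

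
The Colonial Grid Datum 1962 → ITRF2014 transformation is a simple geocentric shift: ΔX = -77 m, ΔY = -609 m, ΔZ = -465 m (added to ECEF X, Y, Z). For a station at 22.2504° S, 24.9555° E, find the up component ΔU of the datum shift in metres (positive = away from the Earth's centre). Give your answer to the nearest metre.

ΔU = -126 m

The local up (radial) axis is (cos φ cos λ, cos φ sin λ, sin φ), giving ΔU = -64.613 − 237.813 + 176.075 = -126.35 m.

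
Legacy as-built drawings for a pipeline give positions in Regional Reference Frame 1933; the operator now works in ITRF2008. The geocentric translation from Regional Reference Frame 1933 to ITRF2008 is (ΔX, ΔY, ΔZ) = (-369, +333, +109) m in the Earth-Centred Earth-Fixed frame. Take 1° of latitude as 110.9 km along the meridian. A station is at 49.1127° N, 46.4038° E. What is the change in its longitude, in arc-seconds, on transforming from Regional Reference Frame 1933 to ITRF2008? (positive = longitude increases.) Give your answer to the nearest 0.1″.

Δλ = 24.6″

sin φ = 0.755999, cos φ = 0.654573, sin λ = 0.724218, cos λ = 0.689572.
East component: ΔE = −sin λ·ΔX + cos λ·ΔY = −(0.724218)(-369) + (0.689572)(333) = 496.86 m.
1° of latitude spans 110900 m; at latitude φ, 1° of longitude spans that × cos φ = 72592.2 m, so Δλ = 496.86 / 72592.2 × 3600 = 24.641″.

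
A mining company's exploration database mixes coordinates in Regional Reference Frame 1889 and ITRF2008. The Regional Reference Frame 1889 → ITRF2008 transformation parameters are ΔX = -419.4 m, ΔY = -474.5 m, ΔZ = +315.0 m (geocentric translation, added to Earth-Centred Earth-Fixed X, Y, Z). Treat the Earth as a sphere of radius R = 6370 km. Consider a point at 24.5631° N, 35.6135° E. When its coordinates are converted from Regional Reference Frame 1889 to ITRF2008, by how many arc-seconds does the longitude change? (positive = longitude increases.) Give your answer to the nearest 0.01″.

Δλ = -5.04″

sin φ = 0.415695, cos φ = 0.909504, sin λ = 0.582315, cos λ = 0.812964.
East component: ΔE = −sin λ·ΔX + cos λ·ΔY = −(0.582315)(-419.4) + (0.812964)(-474.5) = -141.53 m.
1° of latitude spans πR/180 = 111177 m; at latitude φ, 1° of longitude spans that × cos φ = 101116.4 m, so Δλ = -141.53 / 101116.4 × 3600 = -5.039″.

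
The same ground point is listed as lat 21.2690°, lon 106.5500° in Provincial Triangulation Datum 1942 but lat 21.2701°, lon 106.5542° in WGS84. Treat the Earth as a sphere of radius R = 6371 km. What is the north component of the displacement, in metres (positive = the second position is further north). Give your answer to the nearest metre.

Δφ = 21.2701° − 21.2690° = +0.0011°; Δλ = 106.5542° − 106.5500° = +0.0042°.
1° along a meridian = πR/180 = 111195 m.
ΔN = Δφ × 111195 = 122.3 m; ΔE = Δλ × 111195 × cos(21.2690°) = +0.0042 × 111195 × 0.931888 = 435.2 m.

ΔN = 122 m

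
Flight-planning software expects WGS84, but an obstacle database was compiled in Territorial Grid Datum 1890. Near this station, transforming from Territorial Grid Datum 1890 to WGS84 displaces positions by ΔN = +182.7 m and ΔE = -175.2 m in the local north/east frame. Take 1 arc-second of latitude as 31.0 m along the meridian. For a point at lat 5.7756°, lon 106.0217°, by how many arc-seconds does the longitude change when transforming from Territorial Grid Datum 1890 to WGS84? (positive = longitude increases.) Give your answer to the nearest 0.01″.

At latitude 5.7756°, cos φ = 0.994924.
1″ of longitude at this latitude = 31.00 × cos φ = 30.8426 m, so Δλ = -175.2 / 30.8426 = -5.680″.

Δλ = -5.68″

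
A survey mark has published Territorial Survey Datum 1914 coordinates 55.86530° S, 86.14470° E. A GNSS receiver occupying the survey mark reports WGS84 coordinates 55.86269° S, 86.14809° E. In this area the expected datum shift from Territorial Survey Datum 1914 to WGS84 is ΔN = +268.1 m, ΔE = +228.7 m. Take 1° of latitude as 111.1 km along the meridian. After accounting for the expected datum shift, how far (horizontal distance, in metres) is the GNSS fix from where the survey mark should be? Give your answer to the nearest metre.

28 m

Observed coordinate differences: Δφ = +0.00261°, Δλ = +0.00339°.
Converting to metres (1° lat = 111100 m, cos φ = 0.561140): observed ΔN = 290.0 m, observed ΔE = 211.3 m.
Subtracting the expected shift leaves a residual of 290.0 − (268.1) = 21.9 m north and 211.3 − (228.7) = -17.4 m east.
Residual distance = √(21.9² + (-17.4)²) = 27.9 m.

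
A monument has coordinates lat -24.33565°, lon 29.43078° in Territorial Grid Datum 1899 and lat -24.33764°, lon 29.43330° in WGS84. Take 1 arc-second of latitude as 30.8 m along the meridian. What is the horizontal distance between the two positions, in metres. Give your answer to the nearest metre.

337 m

Δφ = -24.33764° − -24.33565° = -0.00199°; Δλ = 29.43330° − 29.43078° = +0.00252°.
1° of latitude = 3600 × 30.80 = 110880 m.
ΔN = Δφ × 110880 = -220.7 m; ΔE = Δλ × 110880 × cos(-24.33565°) = +0.00252 × 110880 × 0.911147 = 254.6 m.
Distance = √(ΔE² + ΔN²) = √(254.6² + (-220.7)²) = 336.9 m.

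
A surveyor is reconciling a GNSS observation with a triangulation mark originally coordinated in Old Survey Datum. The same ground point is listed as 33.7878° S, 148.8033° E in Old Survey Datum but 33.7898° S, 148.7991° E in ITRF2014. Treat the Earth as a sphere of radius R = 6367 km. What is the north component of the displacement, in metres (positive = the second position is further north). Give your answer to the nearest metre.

ΔN = -222 m

Δφ = -33.7898° − -33.7878° = -0.0020°; Δλ = 148.7991° − 148.8033° = -0.0042°.
1° along a meridian = πR/180 = 111125 m.
ΔN = Δφ × 111125 = -222.3 m; ΔE = Δλ × 111125 × cos(-33.7878°) = -0.0042 × 111125 × 0.831103 = -387.9 m.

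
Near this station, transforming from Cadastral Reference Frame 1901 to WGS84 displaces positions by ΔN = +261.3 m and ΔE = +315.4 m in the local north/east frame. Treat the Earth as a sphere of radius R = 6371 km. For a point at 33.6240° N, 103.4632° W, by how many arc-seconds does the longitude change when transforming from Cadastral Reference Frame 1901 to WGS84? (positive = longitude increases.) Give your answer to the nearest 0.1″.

At latitude 33.6240°, cos φ = 0.832689.
One radian of longitude at latitude φ spans R cos φ, so Δλ = ΔE / (R cos φ) = 315.4 / (6371000 × 0.832689) = 5.9453e-05 rad = 12.263″.

Δλ = 12.3″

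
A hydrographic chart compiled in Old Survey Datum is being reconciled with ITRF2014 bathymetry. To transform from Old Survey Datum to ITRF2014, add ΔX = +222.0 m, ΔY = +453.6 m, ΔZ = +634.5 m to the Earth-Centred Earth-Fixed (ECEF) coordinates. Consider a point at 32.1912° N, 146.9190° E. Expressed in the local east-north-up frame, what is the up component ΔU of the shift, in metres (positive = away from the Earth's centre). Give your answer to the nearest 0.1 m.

At φ = 32.1912°, λ = 146.9190°: sin φ = 0.532746, cos φ = 0.846275, sin λ = 0.545824, cos λ = -0.837900.
ΔU = cos φ cos λ·ΔX + cos φ sin λ·ΔY + sin φ·ΔZ = (0.846275)(-0.837900)(222.0) + (0.846275)(0.545824)(453.6) + (0.532746)(634.5) = 390.13 m.

ΔU = 390.1 m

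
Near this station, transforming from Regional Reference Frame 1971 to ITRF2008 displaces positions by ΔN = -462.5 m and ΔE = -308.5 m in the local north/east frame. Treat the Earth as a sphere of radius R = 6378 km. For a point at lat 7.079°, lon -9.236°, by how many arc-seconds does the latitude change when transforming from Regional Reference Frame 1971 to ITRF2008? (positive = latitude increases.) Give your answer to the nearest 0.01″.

Δφ = -14.96″

On a sphere of radius R, 1 rad of latitude = R, so Δφ = ΔN / R = -462.5 / 6378000 = -7.2515e-05 rad = -14.957″.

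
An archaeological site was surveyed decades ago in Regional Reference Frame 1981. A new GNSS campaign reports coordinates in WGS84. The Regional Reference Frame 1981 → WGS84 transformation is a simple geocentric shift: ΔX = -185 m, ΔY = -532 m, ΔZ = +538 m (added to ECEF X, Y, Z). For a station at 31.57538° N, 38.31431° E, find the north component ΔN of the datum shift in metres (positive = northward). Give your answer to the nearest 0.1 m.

ΔN = 707.1 m

The local north axis is (−sin φ cos λ, −sin φ sin λ, cos φ), giving ΔN = 76.006 + 172.704 + 458.350 = 707.06 m.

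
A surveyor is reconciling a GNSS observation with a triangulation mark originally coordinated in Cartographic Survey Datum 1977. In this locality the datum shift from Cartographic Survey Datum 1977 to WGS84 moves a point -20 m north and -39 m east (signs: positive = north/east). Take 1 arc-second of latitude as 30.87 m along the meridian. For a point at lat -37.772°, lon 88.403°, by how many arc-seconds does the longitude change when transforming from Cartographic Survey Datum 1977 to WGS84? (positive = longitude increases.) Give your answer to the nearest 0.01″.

Δλ = -1.60″

At latitude -37.772°, cos φ = 0.790454.
1″ of longitude at this latitude = 30.87 × cos φ = 24.4013 m, so Δλ = -39.0 / 24.4013 = -1.598″.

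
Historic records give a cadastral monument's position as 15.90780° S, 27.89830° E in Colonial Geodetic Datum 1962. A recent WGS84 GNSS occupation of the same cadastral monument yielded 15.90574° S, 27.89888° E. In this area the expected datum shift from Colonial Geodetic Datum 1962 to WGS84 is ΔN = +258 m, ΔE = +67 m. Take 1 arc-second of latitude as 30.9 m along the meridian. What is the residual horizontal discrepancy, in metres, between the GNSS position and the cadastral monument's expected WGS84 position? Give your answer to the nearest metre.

29 m

Observed coordinate differences: Δφ = +0.00206°, Δλ = +0.00058°.
Converting to metres (1° lat = 111240 m, cos φ = 0.961704): observed ΔN = 229.2 m, observed ΔE = 62.0 m.
Subtracting the expected shift leaves a residual of 229.2 − (258) = -28.8 m north and 62.0 − (67) = -5.0 m east.
Residual distance = √((-28.8)² + (-5.0)²) = 29.3 m.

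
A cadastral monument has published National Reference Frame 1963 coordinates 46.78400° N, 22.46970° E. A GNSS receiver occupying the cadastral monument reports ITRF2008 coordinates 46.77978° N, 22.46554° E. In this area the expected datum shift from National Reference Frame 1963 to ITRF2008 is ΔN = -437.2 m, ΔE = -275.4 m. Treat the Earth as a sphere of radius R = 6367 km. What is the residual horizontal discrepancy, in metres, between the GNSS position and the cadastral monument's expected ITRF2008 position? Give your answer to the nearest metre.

52 m

Observed coordinate differences: Δφ = -0.00422°, Δλ = -0.00416°.
Converting to metres (1° lat = 111125 m, cos φ = 0.684751): observed ΔN = -468.9 m, observed ΔE = -316.5 m.
Subtracting the expected shift leaves a residual of -468.9 − (-437.2) = -31.7 m north and -316.5 − (-275.4) = -41.1 m east.
Residual distance = √((-31.7)² + (-41.1)²) = 52.0 m.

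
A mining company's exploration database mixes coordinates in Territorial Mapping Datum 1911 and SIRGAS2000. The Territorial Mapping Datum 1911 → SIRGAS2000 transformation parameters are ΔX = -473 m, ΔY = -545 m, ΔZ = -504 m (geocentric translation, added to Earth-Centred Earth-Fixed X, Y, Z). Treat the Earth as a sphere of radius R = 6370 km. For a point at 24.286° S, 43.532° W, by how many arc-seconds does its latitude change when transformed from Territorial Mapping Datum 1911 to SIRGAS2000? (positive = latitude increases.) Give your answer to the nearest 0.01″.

sin φ = -0.411292, cos φ = 0.911504, sin λ = -0.688760, cos λ = 0.724990.
North component: ΔN = −sin φ cos λ·ΔX − sin φ sin λ·ΔY + cos φ·ΔZ = −(-0.411292)(0.724990)(-473) − (-0.411292)(-0.688760)(-545) + (0.911504)(-504) = -446.05 m.
1° of latitude spans πR/180 = 111177 m, so Δφ = -446.05 / 111177 × 3600 = -14.443″.

Δφ = -14.44″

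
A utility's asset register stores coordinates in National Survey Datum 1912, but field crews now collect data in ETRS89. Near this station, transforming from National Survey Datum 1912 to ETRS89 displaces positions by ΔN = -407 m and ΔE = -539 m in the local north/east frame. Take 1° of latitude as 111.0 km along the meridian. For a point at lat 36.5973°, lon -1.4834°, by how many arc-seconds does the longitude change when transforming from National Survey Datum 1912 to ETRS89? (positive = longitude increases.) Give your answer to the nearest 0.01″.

Δλ = -21.77″

At latitude 36.5973°, cos φ = 0.802846.
1° of longitude at this latitude = 111.0 × cos φ = 89.12 km, so Δλ = -539.0 / 89115.9 = -0.0060483° = -21.774″.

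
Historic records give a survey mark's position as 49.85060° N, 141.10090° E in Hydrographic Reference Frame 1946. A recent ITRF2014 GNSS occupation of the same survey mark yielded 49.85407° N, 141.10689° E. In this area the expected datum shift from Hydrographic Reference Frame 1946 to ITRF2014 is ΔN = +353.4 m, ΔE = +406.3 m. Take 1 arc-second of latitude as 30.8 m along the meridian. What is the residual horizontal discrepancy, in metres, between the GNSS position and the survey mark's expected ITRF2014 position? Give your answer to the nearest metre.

Observed coordinate differences: Δφ = +0.00347°, Δλ = +0.00599°.
Converting to metres (1° lat = 110880 m, cos φ = 0.644783): observed ΔN = 384.8 m, observed ΔE = 428.2 m.
Subtracting the expected shift leaves a residual of 384.8 − (353.4) = 31.4 m north and 428.2 − (406.3) = 21.9 m east.
Residual distance = √(31.4² + 21.9²) = 38.3 m.

38 m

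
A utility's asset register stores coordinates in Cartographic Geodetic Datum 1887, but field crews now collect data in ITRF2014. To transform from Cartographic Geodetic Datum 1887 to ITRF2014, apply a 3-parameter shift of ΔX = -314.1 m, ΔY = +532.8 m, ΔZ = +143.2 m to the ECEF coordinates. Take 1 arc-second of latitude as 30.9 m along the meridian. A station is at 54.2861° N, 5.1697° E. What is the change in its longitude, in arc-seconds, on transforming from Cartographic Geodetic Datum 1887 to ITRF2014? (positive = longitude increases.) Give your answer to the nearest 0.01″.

sin φ = 0.811942, cos φ = 0.583738, sin λ = 0.090106, cos λ = 0.995932.
East component: ΔE = −sin λ·ΔX + cos λ·ΔY = −(0.090106)(-314.1) + (0.995932)(532.8) = 558.93 m.
1° of latitude spans 3600 × 30.90 = 111240 m; at latitude φ, 1° of longitude spans that × cos φ = 64935.0 m, so Δλ = 558.93 / 64935.0 × 3600 = 30.987″.

Δλ = 30.99″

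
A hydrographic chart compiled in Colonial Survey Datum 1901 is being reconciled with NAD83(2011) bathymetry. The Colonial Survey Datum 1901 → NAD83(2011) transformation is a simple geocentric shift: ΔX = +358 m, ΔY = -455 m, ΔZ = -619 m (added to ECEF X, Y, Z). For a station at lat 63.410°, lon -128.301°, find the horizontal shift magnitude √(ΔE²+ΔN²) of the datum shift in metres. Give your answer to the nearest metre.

689 m

At φ = 63.410°, λ = -128.301°: sin φ = 0.894232, cos φ = 0.447603, sin λ = -0.784766, cos λ = -0.619793.
ΔE = −sin λ·ΔX + cos λ·ΔY = −(-0.784766)·(358) + (-0.619793)·(-455) = 562.95 m.
ΔN = −sin φ cos λ·ΔX − sin φ sin λ·ΔY + cos φ·ΔZ = −(0.894232)(-0.619793)(358) − (0.894232)(-0.784766)(-455) + (0.447603)(-619) = -397.95 m.
Horizontal magnitude = √(ΔE² + ΔN²) = √(562.95² + (-397.95)²) = 689.41 m.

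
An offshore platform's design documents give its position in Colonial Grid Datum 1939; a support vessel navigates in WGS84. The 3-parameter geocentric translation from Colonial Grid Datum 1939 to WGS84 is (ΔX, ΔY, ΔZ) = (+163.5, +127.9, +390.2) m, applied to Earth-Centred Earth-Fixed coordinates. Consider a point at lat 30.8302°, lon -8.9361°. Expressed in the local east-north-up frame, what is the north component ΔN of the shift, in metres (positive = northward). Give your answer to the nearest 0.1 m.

ΔN = 262.5 m

At φ = 30.8302°, λ = -8.9361°: sin φ = 0.512496, cos φ = 0.858690, sin λ = -0.155333, cos λ = 0.987862.
ΔN = −sin φ cos λ·ΔX − sin φ sin λ·ΔY + cos φ·ΔZ = −(0.512496)(0.987862)(163.5) − (0.512496)(-0.155333)(127.9) + (0.858690)(390.2) = 262.47 m.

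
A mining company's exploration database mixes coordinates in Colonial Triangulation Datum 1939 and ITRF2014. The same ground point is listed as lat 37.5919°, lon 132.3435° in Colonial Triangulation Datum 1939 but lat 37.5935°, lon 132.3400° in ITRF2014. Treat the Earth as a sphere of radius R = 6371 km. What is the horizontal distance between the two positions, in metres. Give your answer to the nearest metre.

Δφ = 37.5935° − 37.5919° = +0.0016°; Δλ = 132.3400° − 132.3435° = -0.0035°.
1° along a meridian = πR/180 = 111195 m.
ΔN = Δφ × 111195 = 177.9 m; ΔE = Δλ × 111195 × cos(37.5919°) = -0.0035 × 111195 × 0.792376 = -308.4 m.
Distance = √(ΔE² + ΔN²) = √((-308.4)² + 177.9²) = 356.0 m.

356 m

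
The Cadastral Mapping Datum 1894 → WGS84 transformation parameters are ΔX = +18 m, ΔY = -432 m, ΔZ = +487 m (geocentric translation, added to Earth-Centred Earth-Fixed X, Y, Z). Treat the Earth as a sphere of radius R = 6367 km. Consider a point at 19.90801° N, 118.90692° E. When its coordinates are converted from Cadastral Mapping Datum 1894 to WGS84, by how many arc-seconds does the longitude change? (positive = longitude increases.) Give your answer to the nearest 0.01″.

sin φ = 0.340511, cos φ = 0.940241, sin λ = 0.875406, cos λ = -0.483388.
East component: ΔE = −sin λ·ΔX + cos λ·ΔY = −(0.875406)(18) + (-0.483388)(-432) = 193.07 m.
1° of latitude spans πR/180 = 111125 m; at latitude φ, 1° of longitude spans that × cos φ = 104484.3 m, so Δλ = 193.07 / 104484.3 × 3600 = 6.652″.

Δλ = 6.65″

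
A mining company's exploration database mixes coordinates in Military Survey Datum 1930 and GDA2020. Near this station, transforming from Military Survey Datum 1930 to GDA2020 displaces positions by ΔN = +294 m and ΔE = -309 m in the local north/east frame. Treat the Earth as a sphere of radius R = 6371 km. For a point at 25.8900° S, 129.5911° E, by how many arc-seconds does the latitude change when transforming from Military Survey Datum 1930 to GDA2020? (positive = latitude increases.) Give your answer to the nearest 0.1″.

Δφ = 9.5″

On a sphere of radius R, 1 rad of latitude = R, so Δφ = ΔN / R = 294.0 / 6371000 = 4.6147e-05 rad = 9.518″.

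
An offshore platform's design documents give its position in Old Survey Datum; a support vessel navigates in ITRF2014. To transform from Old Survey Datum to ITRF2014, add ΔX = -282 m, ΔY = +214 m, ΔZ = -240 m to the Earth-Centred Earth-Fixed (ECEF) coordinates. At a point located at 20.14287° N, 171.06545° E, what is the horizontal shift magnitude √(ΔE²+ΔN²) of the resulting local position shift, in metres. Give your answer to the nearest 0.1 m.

The local east axis at (φ, λ) is (−sin λ, cos λ, 0), so ΔE = −sin(171.06545°)·(-282) + cos(171.06545°)·214 = -167.61 m.
The local north axis is (−sin φ cos λ, −sin φ sin λ, cos φ), giving ΔN = -95.932 − 11.445 − 225.321 = -332.70 m.
Horizontal magnitude = √(ΔE² + ΔN²) = √((-167.61)² + (-332.70)²) = 372.53 m.

372.5 m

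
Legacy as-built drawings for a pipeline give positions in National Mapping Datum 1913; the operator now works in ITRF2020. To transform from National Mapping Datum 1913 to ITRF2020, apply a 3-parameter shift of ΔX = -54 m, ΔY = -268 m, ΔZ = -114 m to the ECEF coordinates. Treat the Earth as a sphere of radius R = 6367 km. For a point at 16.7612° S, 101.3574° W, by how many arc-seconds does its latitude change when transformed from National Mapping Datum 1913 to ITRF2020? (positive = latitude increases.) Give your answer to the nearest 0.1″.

Δφ = -1.0″

sin φ = -0.288383, cos φ = 0.957515, sin λ = -0.980418, cos λ = -0.196928.
North component: ΔN = −sin φ cos λ·ΔX − sin φ sin λ·ΔY + cos φ·ΔZ = −(-0.288383)(-0.196928)(-54) − (-0.288383)(-0.980418)(-268) + (0.957515)(-114) = -30.32 m.
1° of latitude spans πR/180 = 111125 m, so Δφ = -30.32 / 111125 × 3600 = -0.982″.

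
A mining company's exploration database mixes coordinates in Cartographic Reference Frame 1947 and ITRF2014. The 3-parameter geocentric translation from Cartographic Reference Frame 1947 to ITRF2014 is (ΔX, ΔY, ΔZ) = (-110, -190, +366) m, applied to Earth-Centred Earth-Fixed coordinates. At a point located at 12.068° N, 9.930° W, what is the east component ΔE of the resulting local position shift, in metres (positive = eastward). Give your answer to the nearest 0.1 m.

The local east axis at (φ, λ) is (−sin λ, cos λ, 0), so ΔE = −sin(-9.930°)·(-110) + cos(-9.930°)·(-190) = -206.12 m.

ΔE = -206.1 m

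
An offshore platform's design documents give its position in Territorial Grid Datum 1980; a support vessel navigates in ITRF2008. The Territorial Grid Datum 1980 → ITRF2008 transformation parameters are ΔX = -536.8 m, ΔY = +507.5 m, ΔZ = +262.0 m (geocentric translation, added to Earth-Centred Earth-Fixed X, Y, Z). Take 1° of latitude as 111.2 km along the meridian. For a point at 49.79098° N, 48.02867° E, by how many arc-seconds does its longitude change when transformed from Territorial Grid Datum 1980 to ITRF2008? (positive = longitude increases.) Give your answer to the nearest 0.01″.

Δλ = 37.03″

sin φ = 0.763694, cos φ = 0.645578, sin λ = 0.743480, cos λ = 0.668759.
East component: ΔE = −sin λ·ΔX + cos λ·ΔY = −(0.743480)(-536.8) + (0.668759)(507.5) = 738.49 m.
1° of latitude spans 111200 m; at latitude φ, 1° of longitude spans that × cos φ = 71788.3 m, so Δλ = 738.49 / 71788.3 × 3600 = 37.034″.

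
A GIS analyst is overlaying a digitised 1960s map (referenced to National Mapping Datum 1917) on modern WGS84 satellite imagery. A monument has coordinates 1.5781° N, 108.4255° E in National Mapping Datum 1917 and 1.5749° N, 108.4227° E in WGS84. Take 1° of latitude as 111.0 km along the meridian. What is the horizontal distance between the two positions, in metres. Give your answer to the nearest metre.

472 m

Δφ = 1.5749° − 1.5781° = -0.0032°; Δλ = 108.4227° − 108.4255° = -0.0028°.
ΔN = Δφ × 111000 = -355.2 m; ΔE = Δλ × 111000 × cos(1.5781°) = -0.0028 × 111000 × 0.999621 = -310.7 m.
Distance = √(ΔE² + ΔN²) = √((-310.7)² + (-355.2)²) = 471.9 m.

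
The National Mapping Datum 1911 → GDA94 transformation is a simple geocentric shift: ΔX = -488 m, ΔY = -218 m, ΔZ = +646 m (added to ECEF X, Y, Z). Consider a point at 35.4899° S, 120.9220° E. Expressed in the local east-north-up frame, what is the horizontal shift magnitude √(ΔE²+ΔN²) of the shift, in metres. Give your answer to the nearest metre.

774 m

The local east axis at (φ, λ) is (−sin λ, cos λ, 0), so ΔE = −sin(120.9220°)·(-488) + cos(120.9220°)·(-218) = 530.66 m.
The local north axis is (−sin φ cos λ, −sin φ sin λ, cos φ), giving ΔN = 145.586 − 108.573 + 525.985 = 563.00 m.
Horizontal magnitude = √(ΔE² + ΔN²) = √(530.66² + 563.00²) = 773.67 m.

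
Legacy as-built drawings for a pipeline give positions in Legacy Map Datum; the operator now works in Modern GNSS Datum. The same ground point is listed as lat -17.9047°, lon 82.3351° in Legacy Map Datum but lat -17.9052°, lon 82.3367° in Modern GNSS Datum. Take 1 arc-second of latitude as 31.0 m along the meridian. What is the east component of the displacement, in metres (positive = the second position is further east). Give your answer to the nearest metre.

ΔE = 170 m

Δφ = -17.9052° − -17.9047° = -0.0005°; Δλ = 82.3367° − 82.3351° = +0.0016°.
1° of latitude = 3600 × 31.00 = 111600 m.
ΔN = Δφ × 111600 = -55.8 m; ΔE = Δλ × 111600 × cos(-17.9047°) = +0.0016 × 111600 × 0.951569 = 169.9 m.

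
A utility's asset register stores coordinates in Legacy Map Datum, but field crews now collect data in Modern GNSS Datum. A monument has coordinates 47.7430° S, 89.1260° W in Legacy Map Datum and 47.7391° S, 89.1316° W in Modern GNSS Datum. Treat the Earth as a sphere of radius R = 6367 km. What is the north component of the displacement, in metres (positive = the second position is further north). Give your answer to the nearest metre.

ΔN = 433 m

Δφ = -47.7391° − -47.7430° = +0.0039°; Δλ = -89.1316° − -89.1260° = -0.0056°.
1° along a meridian = πR/180 = 111125 m.
ΔN = Δφ × 111125 = 433.4 m; ΔE = Δλ × 111125 × cos(-47.7430°) = -0.0056 × 111125 × 0.672457 = -418.5 m.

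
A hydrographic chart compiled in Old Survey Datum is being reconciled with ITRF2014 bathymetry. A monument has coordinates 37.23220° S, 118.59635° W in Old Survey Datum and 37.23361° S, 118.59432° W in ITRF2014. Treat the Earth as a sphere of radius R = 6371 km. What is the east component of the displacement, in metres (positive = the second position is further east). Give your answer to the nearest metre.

ΔE = 180 m

Δφ = -37.23361° − -37.23220° = -0.00141°; Δλ = -118.59432° − -118.59635° = +0.00203°.
1° along a meridian = πR/180 = 111195 m.
ΔN = Δφ × 111195 = -156.8 m; ΔE = Δλ × 111195 × cos(-37.23220°) = +0.00203 × 111195 × 0.796190 = 179.7 m.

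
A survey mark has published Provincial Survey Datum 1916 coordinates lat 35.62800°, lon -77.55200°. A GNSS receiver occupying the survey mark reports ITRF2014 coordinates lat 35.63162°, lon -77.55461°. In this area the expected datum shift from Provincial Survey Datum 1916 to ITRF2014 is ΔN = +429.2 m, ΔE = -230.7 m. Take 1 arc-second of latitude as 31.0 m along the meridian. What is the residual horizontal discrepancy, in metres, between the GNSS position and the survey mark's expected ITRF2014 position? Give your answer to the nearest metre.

Observed coordinate differences: Δφ = +0.00362°, Δλ = -0.00261°.
Converting to metres (1° lat = 111600 m, cos φ = 0.812816): observed ΔN = 404.0 m, observed ΔE = -236.8 m.
Subtracting the expected shift leaves a residual of 404.0 − (429.2) = -25.2 m north and -236.8 − (-230.7) = -6.1 m east.
Residual distance = √((-25.2)² + (-6.1)²) = 25.9 m.

26 m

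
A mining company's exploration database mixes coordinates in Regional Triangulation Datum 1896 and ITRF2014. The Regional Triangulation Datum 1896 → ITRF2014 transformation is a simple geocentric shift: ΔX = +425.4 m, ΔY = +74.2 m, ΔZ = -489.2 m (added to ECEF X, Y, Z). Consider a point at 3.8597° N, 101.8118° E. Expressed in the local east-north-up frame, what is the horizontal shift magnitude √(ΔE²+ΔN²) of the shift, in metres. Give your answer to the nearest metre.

The local east axis at (φ, λ) is (−sin λ, cos λ, 0), so ΔE = −sin(101.8118°)·425.4 + cos(101.8118°)·74.2 = -431.58 m.
The local north axis is (−sin φ cos λ, −sin φ sin λ, cos φ), giving ΔN = 5.862 − 4.889 − 488.090 = -487.12 m.
Horizontal magnitude = √(ΔE² + ΔN²) = √((-431.58)² + (-487.12)²) = 650.80 m.

651 m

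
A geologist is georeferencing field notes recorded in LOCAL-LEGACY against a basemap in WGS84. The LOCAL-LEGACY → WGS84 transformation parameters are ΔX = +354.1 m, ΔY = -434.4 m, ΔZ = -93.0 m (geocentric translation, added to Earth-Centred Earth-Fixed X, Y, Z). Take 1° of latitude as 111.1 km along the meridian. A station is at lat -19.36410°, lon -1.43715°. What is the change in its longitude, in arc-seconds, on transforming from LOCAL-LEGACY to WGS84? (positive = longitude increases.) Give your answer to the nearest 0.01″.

Δλ = -14.61″

sin φ = -0.331570, cos φ = 0.943431, sin λ = -0.025080, cos λ = 0.999685.
East component: ΔE = −sin λ·ΔX + cos λ·ΔY = −(-0.025080)(354.1) + (0.999685)(-434.4) = -425.38 m.
1° of latitude spans 111100 m; at latitude φ, 1° of longitude spans that × cos φ = 104815.1 m, so Δλ = -425.38 / 104815.1 × 3600 = -14.610″.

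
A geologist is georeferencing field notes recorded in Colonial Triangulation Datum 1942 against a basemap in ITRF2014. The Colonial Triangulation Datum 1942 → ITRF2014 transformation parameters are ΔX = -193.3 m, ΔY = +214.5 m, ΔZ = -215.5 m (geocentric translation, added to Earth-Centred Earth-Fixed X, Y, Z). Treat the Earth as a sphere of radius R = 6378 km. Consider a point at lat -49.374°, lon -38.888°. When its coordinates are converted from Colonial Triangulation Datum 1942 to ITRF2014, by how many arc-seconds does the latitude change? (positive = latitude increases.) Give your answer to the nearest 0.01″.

Δφ = -11.54″

sin φ = -0.758976, cos φ = 0.651119, sin λ = -0.627800, cos λ = 0.778375.
North component: ΔN = −sin φ cos λ·ΔX − sin φ sin λ·ΔY + cos φ·ΔZ = −(-0.758976)(0.778375)(-193.3) − (-0.758976)(-0.627800)(214.5) + (0.651119)(-215.5) = -356.72 m.
1° of latitude spans πR/180 = 111317 m, so Δφ = -356.72 / 111317 × 3600 = -11.536″.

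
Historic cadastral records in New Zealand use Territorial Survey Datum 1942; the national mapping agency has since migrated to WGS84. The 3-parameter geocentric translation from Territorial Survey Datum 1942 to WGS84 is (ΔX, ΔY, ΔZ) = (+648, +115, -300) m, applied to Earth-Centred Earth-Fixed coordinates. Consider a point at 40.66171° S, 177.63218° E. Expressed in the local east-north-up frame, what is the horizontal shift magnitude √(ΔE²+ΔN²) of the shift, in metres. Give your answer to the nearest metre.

At φ = -40.66171°, λ = 177.63218°: sin φ = -0.651592, cos φ = 0.758570, sin λ = 0.041314, cos λ = -0.999146.
ΔE = −sin λ·ΔX + cos λ·ΔY = −(0.041314)·(648) + (-0.999146)·(115) = -141.67 m.
ΔN = −sin φ cos λ·ΔX − sin φ sin λ·ΔY + cos φ·ΔZ = −(-0.651592)(-0.999146)(648) − (-0.651592)(0.041314)(115) + (0.758570)(-300) = -646.35 m.
Horizontal magnitude = √(ΔE² + ΔN²) = √((-141.67)² + (-646.35)²) = 661.69 m.

662 m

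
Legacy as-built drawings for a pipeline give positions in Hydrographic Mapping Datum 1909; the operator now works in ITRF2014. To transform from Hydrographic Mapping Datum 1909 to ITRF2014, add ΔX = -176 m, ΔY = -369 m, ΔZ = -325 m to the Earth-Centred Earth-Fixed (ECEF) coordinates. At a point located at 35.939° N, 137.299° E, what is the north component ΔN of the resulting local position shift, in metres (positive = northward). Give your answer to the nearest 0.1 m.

At φ = 35.939°, λ = 137.299°: sin φ = 0.586924, cos φ = 0.809642, sin λ = 0.678172, cos λ = -0.734903.
ΔN = −sin φ cos λ·ΔX − sin φ sin λ·ΔY + cos φ·ΔZ = −(0.586924)(-0.734903)(-176) − (0.586924)(0.678172)(-369) + (0.809642)(-325) = -192.17 m.

ΔN = -192.2 m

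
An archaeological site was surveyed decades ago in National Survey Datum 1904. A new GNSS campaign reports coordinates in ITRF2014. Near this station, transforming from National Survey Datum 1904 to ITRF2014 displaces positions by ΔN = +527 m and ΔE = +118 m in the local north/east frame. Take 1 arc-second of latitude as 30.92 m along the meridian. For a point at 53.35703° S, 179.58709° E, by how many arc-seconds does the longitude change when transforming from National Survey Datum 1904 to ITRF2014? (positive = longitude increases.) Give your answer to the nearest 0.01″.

At latitude -53.35703°, cos φ = 0.596827.
1″ of longitude at this latitude = 30.92 × cos φ = 18.4539 m, so Δλ = 118.0 / 18.4539 = 6.394″.

Δλ = 6.39″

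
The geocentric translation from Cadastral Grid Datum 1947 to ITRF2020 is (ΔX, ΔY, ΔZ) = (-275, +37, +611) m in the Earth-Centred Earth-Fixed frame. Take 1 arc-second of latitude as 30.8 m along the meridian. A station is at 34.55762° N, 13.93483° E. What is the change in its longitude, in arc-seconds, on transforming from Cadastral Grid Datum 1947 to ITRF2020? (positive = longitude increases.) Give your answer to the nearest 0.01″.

Δλ = 4.03″

sin φ = 0.567235, cos φ = 0.823556, sin λ = 0.240818, cos λ = 0.970570.
East component: ΔE = −sin λ·ΔX + cos λ·ΔY = −(0.240818)(-275) + (0.970570)(37) = 102.14 m.
1° of latitude spans 3600 × 30.80 = 110880 m; at latitude φ, 1° of longitude spans that × cos φ = 91315.9 m, so Δλ = 102.14 / 91315.9 × 3600 = 4.027″.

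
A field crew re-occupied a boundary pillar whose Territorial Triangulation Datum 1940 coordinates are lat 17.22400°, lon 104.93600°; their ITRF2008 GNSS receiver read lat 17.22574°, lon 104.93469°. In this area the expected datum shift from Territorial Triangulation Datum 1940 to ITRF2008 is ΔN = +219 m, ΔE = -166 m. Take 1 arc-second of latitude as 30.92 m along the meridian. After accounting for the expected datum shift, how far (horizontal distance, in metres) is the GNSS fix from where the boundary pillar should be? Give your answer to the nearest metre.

Observed coordinate differences: Δφ = +0.00174°, Δλ = -0.00131°.
Converting to metres (1° lat = 111312 m, cos φ = 0.955154): observed ΔN = 193.7 m, observed ΔE = -139.3 m.
Subtracting the expected shift leaves a residual of 193.7 − (219) = -25.3 m north and -139.3 − (-166) = 26.7 m east.
Residual distance = √((-25.3)² + 26.7²) = 36.8 m.

37 m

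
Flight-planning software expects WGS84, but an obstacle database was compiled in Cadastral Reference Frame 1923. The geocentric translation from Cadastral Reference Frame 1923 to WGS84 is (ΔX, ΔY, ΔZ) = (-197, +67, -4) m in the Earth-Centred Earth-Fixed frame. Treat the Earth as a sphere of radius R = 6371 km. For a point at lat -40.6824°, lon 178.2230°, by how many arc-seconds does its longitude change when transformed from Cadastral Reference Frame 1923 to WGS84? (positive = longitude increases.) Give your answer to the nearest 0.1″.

Δλ = -2.6″

sin φ = -0.651865, cos φ = 0.758335, sin λ = 0.031010, cos λ = -0.999519.
East component: ΔE = −sin λ·ΔX + cos λ·ΔY = −(0.031010)(-197) + (-0.999519)(67) = -60.86 m.
1° of latitude spans πR/180 = 111195 m; at latitude φ, 1° of longitude spans that × cos φ = 84323.0 m, so Δλ = -60.86 / 84323.0 × 3600 = -2.598″.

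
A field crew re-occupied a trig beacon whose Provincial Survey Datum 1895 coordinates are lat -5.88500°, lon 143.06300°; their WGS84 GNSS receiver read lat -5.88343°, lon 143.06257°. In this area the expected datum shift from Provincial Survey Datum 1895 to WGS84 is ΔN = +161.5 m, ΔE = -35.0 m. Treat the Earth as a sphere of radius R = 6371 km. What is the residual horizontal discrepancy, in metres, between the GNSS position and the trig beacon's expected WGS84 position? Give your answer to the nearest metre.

Observed coordinate differences: Δφ = +0.00157°, Δλ = -0.00043°.
Converting to metres (1° lat = 111195 m, cos φ = 0.994730): observed ΔN = 174.6 m, observed ΔE = -47.6 m.
Subtracting the expected shift leaves a residual of 174.6 − (161.5) = 13.1 m north and -47.6 − (-35.0) = -12.6 m east.
Residual distance = √(13.1² + (-12.6)²) = 18.1 m.

18 m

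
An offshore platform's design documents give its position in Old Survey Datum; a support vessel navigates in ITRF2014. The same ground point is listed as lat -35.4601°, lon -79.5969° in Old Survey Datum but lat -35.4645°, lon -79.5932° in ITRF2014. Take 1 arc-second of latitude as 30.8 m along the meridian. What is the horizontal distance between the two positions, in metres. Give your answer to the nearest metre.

Δφ = -35.4645° − -35.4601° = -0.0044°; Δλ = -79.5932° − -79.5969° = +0.0037°.
1° of latitude = 3600 × 30.80 = 110880 m.
ΔN = Δφ × 110880 = -487.9 m; ΔE = Δλ × 110880 × cos(-35.4601°) = +0.0037 × 110880 × 0.814520 = 334.2 m.
Distance = √(ΔE² + ΔN²) = √(334.2² + (-487.9)²) = 591.3 m.

591 m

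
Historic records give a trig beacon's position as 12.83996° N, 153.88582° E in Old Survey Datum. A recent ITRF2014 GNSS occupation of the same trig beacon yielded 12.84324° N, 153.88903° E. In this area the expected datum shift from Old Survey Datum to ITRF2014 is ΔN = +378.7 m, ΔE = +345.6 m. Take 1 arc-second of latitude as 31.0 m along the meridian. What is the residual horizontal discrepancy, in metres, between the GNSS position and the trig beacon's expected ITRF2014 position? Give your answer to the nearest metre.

Observed coordinate differences: Δφ = +0.00328°, Δλ = +0.00321°.
Converting to metres (1° lat = 111600 m, cos φ = 0.974995): observed ΔN = 366.0 m, observed ΔE = 349.3 m.
Subtracting the expected shift leaves a residual of 366.0 − (378.7) = -12.7 m north and 349.3 − (345.6) = 3.7 m east.
Residual distance = √((-12.7)² + 3.7²) = 13.2 m.

13 m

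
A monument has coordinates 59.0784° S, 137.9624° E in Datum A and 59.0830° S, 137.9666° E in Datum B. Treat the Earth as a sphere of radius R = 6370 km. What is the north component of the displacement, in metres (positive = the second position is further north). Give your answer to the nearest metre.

Δφ = -59.0830° − -59.0784° = -0.0046°; Δλ = 137.9666° − 137.9624° = +0.0042°.
1° along a meridian = πR/180 = 111177 m.
ΔN = Δφ × 111177 = -511.4 m; ΔE = Δλ × 111177 × cos(-59.0784°) = +0.0042 × 111177 × 0.513865 = 239.9 m.

ΔN = -511 m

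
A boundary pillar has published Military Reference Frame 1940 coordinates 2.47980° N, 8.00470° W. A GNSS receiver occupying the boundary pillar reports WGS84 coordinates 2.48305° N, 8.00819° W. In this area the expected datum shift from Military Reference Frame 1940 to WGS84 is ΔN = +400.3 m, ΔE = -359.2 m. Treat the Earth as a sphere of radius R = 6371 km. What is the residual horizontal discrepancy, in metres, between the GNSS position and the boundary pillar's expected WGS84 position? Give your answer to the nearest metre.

Observed coordinate differences: Δφ = +0.00325°, Δλ = -0.00349°.
Converting to metres (1° lat = 111195 m, cos φ = 0.999064): observed ΔN = 361.4 m, observed ΔE = -387.7 m.
Subtracting the expected shift leaves a residual of 361.4 − (400.3) = -38.9 m north and -387.7 − (-359.2) = -28.5 m east.
Residual distance = √((-38.9)² + (-28.5)²) = 48.2 m.

48 m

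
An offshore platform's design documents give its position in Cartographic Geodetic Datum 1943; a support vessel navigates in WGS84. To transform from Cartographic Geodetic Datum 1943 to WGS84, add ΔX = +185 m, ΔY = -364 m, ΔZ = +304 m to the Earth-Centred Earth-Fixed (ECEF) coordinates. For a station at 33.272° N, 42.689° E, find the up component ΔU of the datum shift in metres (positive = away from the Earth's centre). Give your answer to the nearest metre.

At φ = 33.272°, λ = 42.689°: sin φ = 0.548614, cos φ = 0.836076, sin λ = 0.678019, cos λ = 0.735045.
ΔU = cos φ cos λ·ΔX + cos φ sin λ·ΔY + sin φ·ΔZ = (0.836076)(0.735045)(185) + (0.836076)(0.678019)(-364) + (0.548614)(304) = 74.13 m.

ΔU = 74 m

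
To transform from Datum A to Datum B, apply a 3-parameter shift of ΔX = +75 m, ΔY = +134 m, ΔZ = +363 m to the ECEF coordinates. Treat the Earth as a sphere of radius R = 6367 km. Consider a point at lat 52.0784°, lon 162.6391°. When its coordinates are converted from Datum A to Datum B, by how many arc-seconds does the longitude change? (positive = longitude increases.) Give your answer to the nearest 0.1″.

Δλ = -7.9″

sin φ = 0.788852, cos φ = 0.614583, sin λ = 0.298390, cos λ = -0.954444.
East component: ΔE = −sin λ·ΔX + cos λ·ΔY = −(0.298390)(75) + (-0.954444)(134) = -150.27 m.
1° of latitude spans πR/180 = 111125 m; at latitude φ, 1° of longitude spans that × cos φ = 68295.6 m, so Δλ = -150.27 / 68295.6 × 3600 = -7.921″.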